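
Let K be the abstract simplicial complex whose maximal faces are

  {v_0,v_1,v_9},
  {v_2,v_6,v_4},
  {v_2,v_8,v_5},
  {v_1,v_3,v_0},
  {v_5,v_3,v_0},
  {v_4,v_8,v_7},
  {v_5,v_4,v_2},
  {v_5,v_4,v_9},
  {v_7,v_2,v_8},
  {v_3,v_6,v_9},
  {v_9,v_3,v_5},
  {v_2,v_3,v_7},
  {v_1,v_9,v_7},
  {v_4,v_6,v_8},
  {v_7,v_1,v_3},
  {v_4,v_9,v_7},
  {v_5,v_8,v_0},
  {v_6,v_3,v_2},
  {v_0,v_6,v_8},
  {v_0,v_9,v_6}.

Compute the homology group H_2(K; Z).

H_2 ≅ 0.

Take the total order v_0 < v_1 < v_2 < v_3 < v_4 < v_5 < v_6 < v_7 < v_8 < v_9 on the vertex set. Then K (dimension 2) consists of the simplices:

  0-simplices (10): [v_0], [v_1], [v_2], [v_3], [v_4], [v_5], [v_6], [v_7], [v_8], [v_9]
  1-simplices (30): (30 of them)
  2-simplices (20): (20 of them)

giving chain groups C_0 ≅ Z^10, C_1 ≅ Z^30, C_2 ≅ Z^20.

∂_1: C_1 → C_0 sends each edge [p,q] (with p < q) to q − p. For instance
  ∂[v_0,v_8] = [v_8] − [v_0].
As a 10×30 matrix over Z this has rank 9, with invariant factors (1,1,1,1,1,1,1,1,1).

The boundary map ∂_2: C_2 → C_1 acts by ∂[p,q,r] = [q,r] − [p,r] + [p,q]. For instance
  ∂[v_2,v_4,v_5] = [v_4,v_5] − [v_2,v_5] + [v_2,v_4],
  ∂[v_3,v_6,v_9] = [v_6,v_9] − [v_3,v_9] + [v_3,v_6].
As a 30×20 matrix over Z this has rank 20, with invariant factors (1,1,1,1,1,1,1,1,1,1,1,1,1,1,1,1,1,1,1,2).

Computing H_k = (kernel of ∂_k) / (image of ∂_{k+1}):

  H_2: rank ker ∂_2 − rank ∂_3 = (20 − 20) − 0 = 0, and there is no ∂_3, so H_2 ≅ 0.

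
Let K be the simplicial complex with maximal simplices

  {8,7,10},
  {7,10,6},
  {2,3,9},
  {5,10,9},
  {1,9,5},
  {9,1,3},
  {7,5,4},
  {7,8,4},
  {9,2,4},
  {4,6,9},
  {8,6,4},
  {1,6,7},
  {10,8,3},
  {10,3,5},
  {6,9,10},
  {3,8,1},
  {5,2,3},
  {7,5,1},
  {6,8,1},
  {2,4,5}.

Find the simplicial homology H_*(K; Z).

H_0 ≅ Z,  H_1 ≅ Z ⊕ Z/2,  H_2 = 0.

Order the vertices as 1 < 2 < 3 < 4 < 5 < 6 < 7 < 8 < 9 < 10. Listing each simplex with vertices in this order, K has dimension 2 with simplices:

  0-simplices (10): [1], [2], [3], [4], [5], [6], [7], [8], [9], [10]
  1-simplices (30): (30 of them)
  2-simplices (20): (20 of them)

so the chain groups are C_0 ≅ Z^10, C_1 ≅ Z^30, C_2 ≅ Z^20.

Boundary ∂_1: C_1 → C_0 sends each edge [p,q] (with p < q) to q − p. For instance
  ∂[6,8] = [8] − [6].
This gives a 10×30 integer matrix of rank 9; reducing to Smith normal form yields diagonal entries (1,1,1,1,1,1,1,1,1).

∂_2: C_2 → C_1 acts by ∂[p,q,r] = [q,r] − [p,r] + [p,q]. For instance
  ∂[1,3,8] = [3,8] − [1,8] + [1,3],
  ∂[1,5,9] = [5,9] − [1,9] + [1,5].
As a 30×20 matrix over Z this has rank 20, with invariant factors (1,1,1,1,1,1,1,1,1,1,1,1,1,1,1,1,1,1,1,2).

Reading off H_k = ker ∂_k / im ∂_{k+1}:

  H_0: rank C_0 − rank ∂_1 = 10 − 9 = 1, and the invariant factors of ∂_1 are all 1, so H_0 = Z.
  H_1: rank ker ∂_1 − rank ∂_2 = (30 − 9) − 20 = 1, and ∂_2 has invariant factor 2 > 1, so H_1 = Z ⊕ Z/2.
  H_2: rank ker ∂_2 − rank ∂_3 = (20 − 20) − 0 = 0, and there is no ∂_3, so H_2 = 0.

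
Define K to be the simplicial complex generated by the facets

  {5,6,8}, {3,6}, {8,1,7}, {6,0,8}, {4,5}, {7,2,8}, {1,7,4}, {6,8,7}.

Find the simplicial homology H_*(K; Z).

Fix the vertex order 0 < 1 < 2 < 3 < 4 < 5 < 6 < 7 < 8 and write every simplex with vertices in increasing order. Then dim K = 2 and the simplices of K are:

  0-simplices (9): [0], [1], [2], [3], [4], [5], [6], [7], [8]
  1-simplices (15): [0,6], [0,8], [1,4], [1,7], [1,8], [2,7], [2,8], [3,6], [4,5], [4,7], [5,6], [5,8], [6,7], [6,8], [7,8]
  2-simplices (6): [0,6,8], [1,4,7], [1,7,8], [2,7,8], [5,6,8], [6,7,8]

Hence C_0 ≅ Z^9, C_1 ≅ Z^15, C_2 ≅ Z^6.

∂_1: C_1 → C_0 is given by ∂[p,q] = [q] − [p].
The resulting 9×15 matrix has rank 8, and its Smith normal form has invariant factors (1,1,1,1,1,1,1,1).

The boundary map ∂_2: C_2 → C_1 sends each 2-simplex [p,q,r] to [q,r] − [p,r] + [p,q]. For instance
  ∂[6,7,8] = [7,8] − [6,8] + [6,7],
  ∂[5,6,8] = [6,8] − [5,8] + [5,6].
The 15×6 boundary matrix has rank 6 and Smith normal form diag(1,1,1,1,1,1).

Computing H_k = (kernel of ∂_k) / (image of ∂_{k+1}):

  H_0: rank C_0 − rank ∂_1 = 9 − 8 = 1, and the invariant factors of ∂_1 are all 1, so H_0 ≅ Z.
  H_1: rank ker ∂_1 − rank ∂_2 = (15 − 8) − 6 = 1, and the invariant factors of ∂_2 are all 1, so H_1 ≅ Z.
  H_2: rank ker ∂_2 − rank ∂_3 = (6 − 6) − 0 = 0, and there is no ∂_3, so H_2 ≅ 0.

As a check, the Euler characteristic is 9 − 15 + 6 = 0, which agrees with 1 − 1 + 0 = 0.

H_0 ≅ Z,  H_1 ≅ Z,  H_2 = 0.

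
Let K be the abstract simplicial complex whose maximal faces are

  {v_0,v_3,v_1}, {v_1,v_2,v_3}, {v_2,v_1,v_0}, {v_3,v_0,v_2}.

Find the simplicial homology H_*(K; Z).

K has 4 vertices, 6 edges, 4 triangles.
rank ∂_0 = 0, rank ∂_1 = 3 ⇒ b_0 = 4 − 0 − 3 = 1; all invariant factors of ∂_1 are 1 so no torsion. So H_0 = Z.
rank ∂_1 = 3, rank ∂_2 = 3 ⇒ b_1 = 6 − 3 − 3 = 0; all invariant factors of ∂_2 are 1 so no torsion. So H_1 = 0.
rank ∂_2 = 3, rank ∂_3 = 0 ⇒ b_2 = 4 − 3 − 0 = 1. So H_2 = Z.

H_0 = Z,  H_1 = 0,  H_2 = Z.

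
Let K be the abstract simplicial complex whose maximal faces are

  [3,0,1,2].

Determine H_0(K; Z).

Take the total order 0 < 1 < 2 < 3 on the vertex set. Then K (dimension 3) consists of the simplices:

  0-simplices (4): [0], [1], [2], [3]
  1-simplices (6): [0,1], [0,2], [0,3], [1,2], [1,3], [2,3]
  2-simplices (4): [0,1,2], [0,1,3], [0,2,3], [1,2,3]
  3-simplices (1): [0,1,2,3]

so the chain groups are C_0 ≅ Z^4, C_1 ≅ Z^6, C_2 ≅ Z^4, C_3 ≅ Z^1.

Boundary ∂_1: C_1 → C_0 maps an edge to its endpoints' difference, ∂[p,q] = q − p. For instance
  ∂[1,2] = [2] − [1].
The resulting 4×6 matrix has rank 3, and its Smith normal form has invariant factors (1,1,1).

The boundary map ∂_2: C_2 → C_1 maps a triangle to the signed sum of its edges. For instance
  ∂[1,2,3] = [2,3] − [1,3] + [1,2],
  ∂[0,1,3] = [1,3] − [0,3] + [0,1].
The resulting 6×4 matrix has rank 3, and its Smith normal form has invariant factors (1,1,1).

Boundary ∂_3: C_3 → C_2 sends each 3-simplex σ to the alternating sum Σ_i (−1)^i (σ with its i-th vertex removed). For instance
  ∂[0,1,2,3] = [1,2,3] − [0,2,3] + [0,1,3] − [0,1,2].
This gives a 4×1 integer matrix of rank 1; reducing to Smith normal form yields diagonal entries (1).

From H_k ≅ ker(∂_k) / im(∂_{k+1}) we obtain:

  H_0: rank C_0 − rank ∂_1 = 4 − 3 = 1, and the invariant factors of ∂_1 are all 1, so H_0 = Z.

H_0 ≅ Z.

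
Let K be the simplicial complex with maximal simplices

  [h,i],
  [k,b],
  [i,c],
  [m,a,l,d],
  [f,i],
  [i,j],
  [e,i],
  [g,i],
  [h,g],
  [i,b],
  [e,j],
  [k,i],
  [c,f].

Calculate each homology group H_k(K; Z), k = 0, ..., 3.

We work with the vertex ordering a < b < c < d < e < f < g < h < i < j < k < l < m. The simplices of K, each written with vertices in increasing order, are:

  0-simplices (13): a, b, c, d, e, f, g, h, i, j, k, l, m
  1-simplices (18): ad, al, am, bi, bk, cf, ci, dl, dm, ei, ej, fi, gh, gi, hi, ij, ik, lm
  2-simplices (4): adl, adm, alm, dlm
  3-simplices (1): adlm

Hence C_0 ≅ Z^13, C_1 ≅ Z^18, C_2 ≅ Z^4, C_3 ≅ Z^1.

∂_1: C_1 → C_0 sends each edge [p,q] (with p < q) to q − p.
As a 13×18 matrix over Z this has rank 11, with invariant factors (1,1,1,1,1,1,1,1,1,1,1).

The boundary map ∂_2: C_2 → C_1 maps a triangle to the signed sum of its edges. For instance
  ∂alm = lm − am + al,
  ∂adl = dl − al + ad.
The 18×4 boundary matrix has rank 3 and Smith normal form diag(1,1,1).

∂_3: C_3 → C_2 sends each 3-simplex σ to the alternating sum Σ_i (−1)^i (σ with its i-th vertex removed). For instance
  ∂adlm = dlm − alm + adm − adl.
The 4×1 boundary matrix has rank 1 and Smith normal form diag(1).

From H_k ≅ ker(∂_k) / im(∂_{k+1}) we obtain:

  H_0: rank C_0 − rank ∂_1 = 13 − 11 = 2, and the invariant factors of ∂_1 are all 1, so H_0 ≅ Z^2.
  H_1: rank ker ∂_1 − rank ∂_2 = (18 − 11) − 3 = 4, and the invariant factors of ∂_2 are all 1, so H_1 ≅ Z^4.
  H_2: rank ker ∂_2 − rank ∂_3 = (4 − 3) − 1 = 0, and the invariant factors of ∂_3 are all 1, so H_2 ≅ 0.
  H_3: rank ker ∂_3 − rank ∂_4 = (1 − 1) − 0 = 0, and there is no ∂_4, so H_3 ≅ 0.

As a check, the Euler characteristic is 13 − 18 + 4 − 1 = -2, which agrees with 2 − 4 + 0 − 0 = -2.

H_0 ≅ Z^2,  H_1 ≅ Z^4,  H_2 = 0,  H_3 = 0.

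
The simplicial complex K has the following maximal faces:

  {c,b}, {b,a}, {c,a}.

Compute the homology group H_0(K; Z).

H_0 ≅ Z.

Fix the vertex order a < b < c and write every simplex with vertices in increasing order. Then dim K = 1 and the simplices of K are:

  0-simplices (3): a, b, c
  1-simplices (3): ab, ac, bc

so the chain groups are C_0 ≅ Z^3, C_1 ≅ Z^3.

The boundary map ∂_1: C_1 → C_0 is given by ∂[p,q] = [q] − [p]. For instance
  ∂bc = c − b.
The resulting 3×3 matrix has rank 2, and its Smith normal form has invariant factors (1,1).

From H_k ≅ ker(∂_k) / im(∂_{k+1}) we obtain:

  H_0: rank C_0 − rank ∂_1 = 3 − 2 = 1, and the invariant factors of ∂_1 are all 1, so H_0 ≅ Z.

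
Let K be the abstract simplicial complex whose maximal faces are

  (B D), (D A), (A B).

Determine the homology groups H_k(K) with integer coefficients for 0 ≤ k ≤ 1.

H_0 ≅ Z,  H_1 ≅ Z.

Fix the vertex order A < B < D and write every simplex with vertices in increasing order. Then dim K = 1 and the simplices of K are:

  0-simplices (3): A, B, D
  1-simplices (3): AB, AD, BD

so the chain groups are C_0 ≅ Z^3, C_1 ≅ Z^3.

Boundary ∂_1: C_1 → C_0 sends each edge [p,q] (with p < q) to q − p. For instance
  ∂AD = D − A.
This gives a 3×3 integer matrix of rank 2; reducing to Smith normal form yields diagonal entries (1,1).

Computing H_k = (kernel of ∂_k) / (image of ∂_{k+1}):

  H_0: rank C_0 − rank ∂_1 = 3 − 2 = 1, and the invariant factors of ∂_1 are all 1, so H_0 = Z.
  H_1: rank ker ∂_1 − rank ∂_2 = (3 − 2) − 0 = 1, and there is no ∂_2, so H_1 = Z.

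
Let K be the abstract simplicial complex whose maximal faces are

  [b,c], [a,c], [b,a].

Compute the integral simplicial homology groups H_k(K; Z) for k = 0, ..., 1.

Order the vertices as a < b < c. Listing each simplex with vertices in this order, K has dimension 1 with simplices:

  0-simplices (3): a, b, c
  1-simplices (3): ab, ac, bc

so the chain groups are C_0 ≅ Z^3, C_1 ≅ Z^3.

∂_1: C_1 → C_0 sends each edge [p,q] (with p < q) to q − p. For instance
  ∂ab = b − a.
The 3×3 boundary matrix has rank 2 and Smith normal form diag(1,1).

From H_k ≅ ker(∂_k) / im(∂_{k+1}) we obtain:

  H_0: rank C_0 − rank ∂_1 = 3 − 2 = 1, and the invariant factors of ∂_1 are all 1, so H_0 = Z.
  H_1: rank ker ∂_1 − rank ∂_2 = (3 − 2) − 0 = 1, and there is no ∂_2, so H_1 = Z.

As a check, the Euler characteristic is 3 − 3 = 0, which agrees with 1 − 1 = 0.

H_0 = Z,  H_1 = Z.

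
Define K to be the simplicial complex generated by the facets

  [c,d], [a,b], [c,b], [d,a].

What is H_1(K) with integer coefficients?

H_1 ≅ Z.

Take the total order a < b < c < d on the vertex set. Then K (dimension 1) consists of the simplices:

  0-simplices (4): a, b, c, d
  1-simplices (4): ab, ad, bc, cd

Hence C_0 ≅ Z^4, C_1 ≅ Z^4.

∂_1: C_1 → C_0 sends each edge [p,q] (with p < q) to q − p. For instance
  ∂bc = c − b.
The 4×4 boundary matrix has rank 3 and Smith normal form diag(1,1,1).

Computing H_k = (kernel of ∂_k) / (image of ∂_{k+1}):

  H_1: rank ker ∂_1 − rank ∂_2 = (4 − 3) − 0 = 1, and there is no ∂_2, so H_1 ≅ Z.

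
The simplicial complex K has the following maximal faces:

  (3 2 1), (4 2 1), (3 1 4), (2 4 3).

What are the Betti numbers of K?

Fix the vertex order 1 < 2 < 3 < 4 and write every simplex with vertices in increasing order. Then dim K = 2 and the simplices of K are:

  0-simplices (4): [1], [2], [3], [4]
  1-simplices (6): [1,2], [1,3], [1,4], [2,3], [2,4], [3,4]
  2-simplices (4): [1,2,3], [1,2,4], [1,3,4], [2,3,4]

Hence C_0 ≅ Z^4, C_1 ≅ Z^6, C_2 ≅ Z^4.

Boundary ∂_1: C_1 → C_0 sends each edge [p,q] (with p < q) to q − p.
The 4×6 boundary matrix has rank 3 and Smith normal form diag(1,1,1).

Boundary ∂_2: C_2 → C_1 sends each 2-simplex [p,q,r] to [q,r] − [p,r] + [p,q]. For instance
  ∂[1,2,3] = [2,3] − [1,3] + [1,2],
  ∂[1,2,4] = [2,4] − [1,4] + [1,2].
The resulting 6×4 matrix has rank 3, and its Smith normal form has invariant factors (1,1,1).

From H_k ≅ ker(∂_k) / im(∂_{k+1}) we obtain:

  H_0: rank C_0 − rank ∂_1 = 4 − 3 = 1, and the invariant factors of ∂_1 are all 1, so H_0 = Z.
  H_1: rank ker ∂_1 − rank ∂_2 = (6 − 3) − 3 = 0, and the invariant factors of ∂_2 are all 1, so H_1 = 0.
  H_2: rank ker ∂_2 − rank ∂_3 = (4 − 3) − 0 = 1, and there is no ∂_3, so H_2 = Z.

Hence the Betti numbers are b_0 = 1, b_1 = 0, b_2 = 1.

b_0 = 1, b_1 = 0, b_2 = 1.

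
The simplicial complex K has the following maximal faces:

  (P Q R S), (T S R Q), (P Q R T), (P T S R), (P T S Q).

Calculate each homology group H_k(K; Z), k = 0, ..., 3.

H_0 = Z,  H_1 = 0,  H_2 = 0,  H_3 = Z.

Order the vertices as P < Q < R < S < T. Listing each simplex with vertices in this order, K has dimension 3 with simplices:

  0-simplices (5): P, Q, R, S, T
  1-simplices (10): PQ, PR, PS, PT, QR, QS, QT, RS, RT, ST
  2-simplices (10): PQR, PQS, PQT, PRS, PRT, PST, QRS, QRT, QST, RST
  3-simplices (5): PQRS, PQRT, PQST, PRST, QRST

so the chain groups are C_0 ≅ Z^5, C_1 ≅ Z^10, C_2 ≅ Z^10, C_3 ≅ Z^5.

Boundary ∂_1: C_1 → C_0 sends each edge [p,q] (with p < q) to q − p.
This gives a 5×10 integer matrix of rank 4; reducing to Smith normal form yields diagonal entries (1,1,1,1).

∂_2: C_2 → C_1 acts by ∂[p,q,r] = [q,r] − [p,r] + [p,q]. For instance
  ∂QST = ST − QT + QS,
  ∂PQS = QS − PS + PQ.
The 10×10 boundary matrix has rank 6 and Smith normal form diag(1,1,1,1,1,1).

Boundary ∂_3: C_3 → C_2 sends each 3-simplex σ to the alternating sum Σ_i (−1)^i (σ with its i-th vertex removed). For instance
  ∂PQRS = QRS − PRS + PQS − PQR,
  ∂PQRT = QRT − PRT + PQT − PQR.
As a 10×5 matrix over Z this has rank 4, with invariant factors (1,1,1,1).

From H_k ≅ ker(∂_k) / im(∂_{k+1}) we obtain:

  H_0: rank C_0 − rank ∂_1 = 5 − 4 = 1, and the invariant factors of ∂_1 are all 1, so H_0 = Z.
  H_1: rank ker ∂_1 − rank ∂_2 = (10 − 4) − 6 = 0, and the invariant factors of ∂_2 are all 1, so H_1 = 0.
  H_2: rank ker ∂_2 − rank ∂_3 = (10 − 6) − 4 = 0, and the invariant factors of ∂_3 are all 1, so H_2 = 0.
  H_3: rank ker ∂_3 − rank ∂_4 = (5 − 4) − 0 = 1, and there is no ∂_4, so H_3 = Z.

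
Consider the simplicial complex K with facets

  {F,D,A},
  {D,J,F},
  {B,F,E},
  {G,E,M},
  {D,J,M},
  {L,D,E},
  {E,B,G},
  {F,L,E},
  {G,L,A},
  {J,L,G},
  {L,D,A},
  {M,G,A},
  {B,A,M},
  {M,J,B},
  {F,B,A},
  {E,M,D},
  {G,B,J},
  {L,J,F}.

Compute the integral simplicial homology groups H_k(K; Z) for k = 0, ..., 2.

Order the vertices as A < B < D < E < F < G < J < L < M. Listing each simplex with vertices in this order, K has dimension 2 with simplices:

  0-simplices (9): A, B, D, E, F, G, J, L, M
  1-simplices (27): AB, AD, AF, AG, AL, AM, BE, BF, BG, BJ, BM, DE, DF, DJ, DL, DM, EF, EG, EL, EM, FJ, FL, GJ, GL, GM, JL, JM
  2-simplices (18): ABF, ABM, ADF, ADL, AGL, AGM, BEF, BEG, BGJ, BJM, DEL, DEM, DFJ, DJM, EFL, EGM, FJL, GJL

Hence C_0 ≅ Z^9, C_1 ≅ Z^27, C_2 ≅ Z^18.

∂_1: C_1 → C_0 is given by ∂[p,q] = [q] − [p]. For instance
  ∂GM = M − G.
As a 9×27 matrix over Z this has rank 8, with invariant factors (1,1,1,1,1,1,1,1).

The boundary map ∂_2: C_2 → C_1 sends each 2-simplex [p,q,r] to [q,r] − [p,r] + [p,q]. For instance
  ∂AGM = GM − AM + AG,
  ∂GJL = JL − GL + GJ.
The resulting 27×18 matrix has rank 18, and its Smith normal form has invariant factors (1,1,1,1,1,1,1,1,1,1,1,1,1,1,1,1,1,2).

From H_k ≅ ker(∂_k) / im(∂_{k+1}) we obtain:

  H_0: rank C_0 − rank ∂_1 = 9 − 8 = 1, and the invariant factors of ∂_1 are all 1, so H_0 ≅ Z.
  H_1: rank ker ∂_1 − rank ∂_2 = (27 − 8) − 18 = 1, and ∂_2 has invariant factor 2 > 1, so H_1 ≅ Z ⊕ Z_2.
  H_2: rank ker ∂_2 − rank ∂_3 = (18 − 18) − 0 = 0, and there is no ∂_3, so H_2 ≅ 0.

As a check, the Euler characteristic is 9 − 27 + 18 = 0, which agrees with 1 − 1 + 0 = 0.
(K is a triangulation of the Klein bottle.)

H_0 ≅ Z,  H_1 ≅ Z ⊕ Z_2,  H_2 = 0.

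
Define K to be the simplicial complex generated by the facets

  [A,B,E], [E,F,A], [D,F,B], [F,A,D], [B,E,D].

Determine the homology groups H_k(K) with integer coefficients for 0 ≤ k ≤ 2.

Order the vertices as A < B < D < E < F. Listing each simplex with vertices in this order, K has dimension 2 with simplices:

  0-simplices (5): A, B, D, E, F
  1-simplices (10): AB, AD, AE, AF, BD, BE, BF, DE, DF, EF
  2-simplices (5): ABE, ADF, AEF, BDE, BDF

giving chain groups C_0 ≅ Z^5, C_1 ≅ Z^10, C_2 ≅ Z^5.

Boundary ∂_1: C_1 → C_0 is given by ∂[p,q] = [q] − [p].
This gives a 5×10 integer matrix of rank 4; reducing to Smith normal form yields diagonal entries (1,1,1,1).

Boundary ∂_2: C_2 → C_1 acts by ∂[p,q,r] = [q,r] − [p,r] + [p,q]. For instance
  ∂BDE = DE − BE + BD,
  ∂AEF = EF − AF + AE.
The resulting 10×5 matrix has rank 5, and its Smith normal form has invariant factors (1,1,1,1,1).

Now H_k = ker ∂_k / im ∂_{k+1}, so:

  H_0: rank C_0 − rank ∂_1 = 5 − 4 = 1, and the invariant factors of ∂_1 are all 1, so H_0 ≅ Z.
  H_1: rank ker ∂_1 − rank ∂_2 = (10 − 4) − 5 = 1, and the invariant factors of ∂_2 are all 1, so H_1 ≅ Z.
  H_2: rank ker ∂_2 − rank ∂_3 = (5 − 5) − 0 = 0, and there is no ∂_3, so H_2 ≅ 0.

H_0 ≅ Z,  H_1 ≅ Z,  H_2 = 0.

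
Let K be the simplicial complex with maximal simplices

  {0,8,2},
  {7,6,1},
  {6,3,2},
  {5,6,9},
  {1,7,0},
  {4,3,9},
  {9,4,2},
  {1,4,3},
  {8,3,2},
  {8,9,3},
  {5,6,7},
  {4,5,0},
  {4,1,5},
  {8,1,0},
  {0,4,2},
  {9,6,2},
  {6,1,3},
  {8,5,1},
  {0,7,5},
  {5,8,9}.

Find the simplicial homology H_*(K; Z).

H_0 = Z,  H_1 = Z ⊕ Z/2Z,  H_2 = 0.

Fix the vertex order 0 < 1 < 2 < 3 < 4 < 5 < 6 < 7 < 8 < 9 and write every simplex with vertices in increasing order. Then dim K = 2 and the simplices of K are:

  0-simplices (10): [0], [1], [2], [3], [4], [5], [6], [7], [8], [9]
  1-simplices (30): (30 of them)
  2-simplices (20): (20 of them)

Hence C_0 ≅ Z^10, C_1 ≅ Z^30, C_2 ≅ Z^20.

The boundary map ∂_1: C_1 → C_0 maps an edge to its endpoints' difference, ∂[p,q] = q − p. For instance
  ∂[0,7] = [7] − [0].
The resulting 10×30 matrix has rank 9, and its Smith normal form has invariant factors (1,1,1,1,1,1,1,1,1).

The boundary map ∂_2: C_2 → C_1 maps a triangle to the signed sum of its edges. For instance
  ∂[0,2,4] = [2,4] − [0,4] + [0,2],
  ∂[1,3,6] = [3,6] − [1,6] + [1,3].
The 30×20 boundary matrix has rank 20 and Smith normal form diag(1,1,1,1,1,1,1,1,1,1,1,1,1,1,1,1,1,1,1,2).

Computing H_k = (kernel of ∂_k) / (image of ∂_{k+1}):

  H_0: rank C_0 − rank ∂_1 = 10 − 9 = 1, and the invariant factors of ∂_1 are all 1, so H_0 ≅ Z.
  H_1: rank ker ∂_1 − rank ∂_2 = (30 − 9) − 20 = 1, and ∂_2 has invariant factor 2 > 1, so H_1 ≅ Z ⊕ Z/2Z.
  H_2: rank ker ∂_2 − rank ∂_3 = (20 − 20) − 0 = 0, and there is no ∂_3, so H_2 ≅ 0.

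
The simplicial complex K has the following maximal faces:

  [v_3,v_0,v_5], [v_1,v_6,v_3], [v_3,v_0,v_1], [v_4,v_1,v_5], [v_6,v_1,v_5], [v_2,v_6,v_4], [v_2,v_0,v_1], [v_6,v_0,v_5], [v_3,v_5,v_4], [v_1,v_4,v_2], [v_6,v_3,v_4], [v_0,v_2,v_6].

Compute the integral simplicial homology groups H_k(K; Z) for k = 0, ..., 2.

K has 7 vertices, 18 edges, 12 triangles.
rank ∂_0 = 0, rank ∂_1 = 6 ⇒ b_0 = 7 − 0 − 6 = 1; all invariant factors of ∂_1 are 1 so no torsion. So H_0 = Z.
rank ∂_1 = 6, rank ∂_2 = 12 ⇒ b_1 = 18 − 6 − 12 = 0; ∂_2 has invariant factor(s) [2] giving torsion. So H_1 = Z_2.
rank ∂_2 = 12, rank ∂_3 = 0 ⇒ b_2 = 12 − 12 − 0 = 0. So H_2 = 0.

H_0 ≅ Z,  H_1 ≅ Z_2,  H_2 = 0.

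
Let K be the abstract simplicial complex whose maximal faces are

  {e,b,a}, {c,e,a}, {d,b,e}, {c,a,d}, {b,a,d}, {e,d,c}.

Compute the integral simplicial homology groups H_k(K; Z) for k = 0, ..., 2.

Order the vertices as a < b < c < d < e. Listing each simplex with vertices in this order, K has dimension 2 with simplices:

  0-simplices (5): a, b, c, d, e
  1-simplices (9): ab, ac, ad, ae, bd, be, cd, ce, de
  2-simplices (6): abd, abe, acd, ace, bde, cde

Hence C_0 ≅ Z^5, C_1 ≅ Z^9, C_2 ≅ Z^6.

∂_1: C_1 → C_0 sends each edge [p,q] (with p < q) to q − p.
This gives a 5×9 integer matrix of rank 4; reducing to Smith normal form yields diagonal entries (1,1,1,1).

The boundary map ∂_2: C_2 → C_1 sends each 2-simplex [p,q,r] to [q,r] − [p,r] + [p,q]. For instance
  ∂abd = bd − ad + ab,
  ∂abe = be − ae + ab.
The resulting 9×6 matrix has rank 5, and its Smith normal form has invariant factors (1,1,1,1,1).

Computing H_k = (kernel of ∂_k) / (image of ∂_{k+1}):

  H_0: rank C_0 − rank ∂_1 = 5 − 4 = 1, and the invariant factors of ∂_1 are all 1, so H_0 = Z.
  H_1: rank ker ∂_1 − rank ∂_2 = (9 − 4) − 5 = 0, and the invariant factors of ∂_2 are all 1, so H_1 = 0.
  H_2: rank ker ∂_2 − rank ∂_3 = (6 − 5) − 0 = 1, and there is no ∂_3, so H_2 = Z.

H_0 ≅ Z,  H_1 = 0,  H_2 ≅ Z.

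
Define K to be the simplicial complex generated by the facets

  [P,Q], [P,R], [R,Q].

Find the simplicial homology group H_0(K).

Fix the vertex order P < Q < R and write every simplex with vertices in increasing order. Then dim K = 1 and the simplices of K are:

  0-simplices (3): P, Q, R
  1-simplices (3): PQ, PR, QR

so the chain groups are C_0 ≅ Z^3, C_1 ≅ Z^3.

∂_1: C_1 → C_0 is given by ∂[p,q] = [q] − [p]. For instance
  ∂QR = R − Q.
This gives a 3×3 integer matrix of rank 2; reducing to Smith normal form yields diagonal entries (1,1).

Computing H_k = (kernel of ∂_k) / (image of ∂_{k+1}):

  H_0: rank C_0 − rank ∂_1 = 3 − 2 = 1, and the invariant factors of ∂_1 are all 1, so H_0 = Z.

(K is a triangulation of the circle S^1.)

H_0 = Z.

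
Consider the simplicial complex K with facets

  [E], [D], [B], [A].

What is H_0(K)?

Order the vertices as A < B < D < E. Listing each simplex with vertices in this order, K has dimension 0 with simplices:

  0-simplices (4): A, B, D, E

giving chain groups C_0 ≅ Z^4.

From H_k ≅ ker(∂_k) / im(∂_{k+1}) we obtain:

  H_0: rank C_0 − rank ∂_1 = 4 − 0 = 4, and there is no ∂_1, so H_0 ≅ Z^4.

H_0 = Z^4.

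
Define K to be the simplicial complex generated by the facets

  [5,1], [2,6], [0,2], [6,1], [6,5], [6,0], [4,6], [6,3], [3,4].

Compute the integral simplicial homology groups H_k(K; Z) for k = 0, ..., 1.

H_0 = Z,  H_1 = Z^3.

We work with the vertex ordering 0 < 1 < 2 < 3 < 4 < 5 < 6. The simplices of K, each written with vertices in increasing order, are:

  0-simplices (7): [0], [1], [2], [3], [4], [5], [6]
  1-simplices (9): [0,2], [0,6], [1,5], [1,6], [2,6], [3,4], [3,6], [4,6], [5,6]

so the chain groups are C_0 ≅ Z^7, C_1 ≅ Z^9.

Boundary ∂_1: C_1 → C_0 maps an edge to its endpoints' difference, ∂[p,q] = q − p.
As a 7×9 matrix over Z this has rank 6, with invariant factors (1,1,1,1,1,1).

Reading off H_k = ker ∂_k / im ∂_{k+1}:

  H_0: rank C_0 − rank ∂_1 = 7 − 6 = 1, and the invariant factors of ∂_1 are all 1, so H_0 ≅ Z.
  H_1: rank ker ∂_1 − rank ∂_2 = (9 − 6) − 0 = 3, and there is no ∂_2, so H_1 ≅ Z^3.

As a check, the Euler characteristic is 7 − 9 = -2, which agrees with 1 − 3 = -2.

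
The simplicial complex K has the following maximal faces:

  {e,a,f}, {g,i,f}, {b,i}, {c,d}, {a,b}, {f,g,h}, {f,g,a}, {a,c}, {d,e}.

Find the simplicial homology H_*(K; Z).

Fix the vertex order a < b < c < d < e < f < g < h < i and write every simplex with vertices in increasing order. Then dim K = 2 and the simplices of K are:

  0-simplices (9): a, b, c, d, e, f, g, h, i
  1-simplices (14): ab, ac, ae, af, ag, bi, cd, de, ef, fg, fh, fi, gh, gi
  2-simplices (4): aef, afg, fgh, fgi

giving chain groups C_0 ≅ Z^9, C_1 ≅ Z^14, C_2 ≅ Z^4.

The boundary map ∂_1: C_1 → C_0 sends each edge [p,q] (with p < q) to q − p. For instance
  ∂gi = i − g.
The 9×14 boundary matrix has rank 8 and Smith normal form diag(1,1,1,1,1,1,1,1).

Boundary ∂_2: C_2 → C_1 maps a triangle to the signed sum of its edges. For instance
  ∂fgh = gh − fh + fg,
  ∂fgi = gi − fi + fg.
As a 14×4 matrix over Z this has rank 4, with invariant factors (1,1,1,1).

Now H_k = ker ∂_k / im ∂_{k+1}, so:

  H_0: rank C_0 − rank ∂_1 = 9 − 8 = 1, and the invariant factors of ∂_1 are all 1, so H_0 ≅ Z.
  H_1: rank ker ∂_1 − rank ∂_2 = (14 − 8) − 4 = 2, and the invariant factors of ∂_2 are all 1, so H_1 ≅ Z^2.
  H_2: rank ker ∂_2 − rank ∂_3 = (4 − 4) − 0 = 0, and there is no ∂_3, so H_2 ≅ 0.

H_0 ≅ Z,  H_1 ≅ Z^2,  H_2 = 0.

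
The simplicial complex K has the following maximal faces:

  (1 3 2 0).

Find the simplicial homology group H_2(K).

H_2 = 0.

Order the vertices as 0 < 1 < 2 < 3. Listing each simplex with vertices in this order, K has dimension 3 with simplices:

  0-simplices (4): [0], [1], [2], [3]
  1-simplices (6): [0,1], [0,2], [0,3], [1,2], [1,3], [2,3]
  2-simplices (4): [0,1,2], [0,1,3], [0,2,3], [1,2,3]
  3-simplices (1): [0,1,2,3]

so the chain groups are C_0 ≅ Z^4, C_1 ≅ Z^6, C_2 ≅ Z^4, C_3 ≅ Z^1.

∂_1: C_1 → C_0 sends each edge [p,q] (with p < q) to q − p.
This gives a 4×6 integer matrix of rank 3; reducing to Smith normal form yields diagonal entries (1,1,1).

∂_2: C_2 → C_1 sends each 2-simplex [p,q,r] to [q,r] − [p,r] + [p,q]. For instance
  ∂[1,2,3] = [2,3] − [1,3] + [1,2],
  ∂[0,1,2] = [1,2] − [0,2] + [0,1].
The 6×4 boundary matrix has rank 3 and Smith normal form diag(1,1,1).

The boundary map ∂_3: C_3 → C_2 sends each 3-simplex σ to the alternating sum Σ_i (−1)^i (σ with its i-th vertex removed). For instance
  ∂[0,1,2,3] = [1,2,3] − [0,2,3] + [0,1,3] − [0,1,2].
The resulting 4×1 matrix has rank 1, and its Smith normal form has invariant factors (1).

Reading off H_k = ker ∂_k / im ∂_{k+1}:

  H_2: rank ker ∂_2 − rank ∂_3 = (4 − 3) − 1 = 0, and the invariant factors of ∂_3 are all 1, so H_2 = 0.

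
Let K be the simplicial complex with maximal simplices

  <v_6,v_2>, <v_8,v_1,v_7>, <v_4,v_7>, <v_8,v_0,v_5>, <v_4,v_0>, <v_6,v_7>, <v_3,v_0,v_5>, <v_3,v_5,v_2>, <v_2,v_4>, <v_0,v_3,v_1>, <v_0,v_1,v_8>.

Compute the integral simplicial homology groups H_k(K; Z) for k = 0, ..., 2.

Order the vertices as v_0 < v_1 < v_2 < v_3 < v_4 < v_5 < v_6 < v_7 < v_8. Listing each simplex with vertices in this order, K has dimension 2 with simplices:

  0-simplices (9): [v_0], [v_1], [v_2], [v_3], [v_4], [v_5], [v_6], [v_7], [v_8]
  1-simplices (17): (17 of them)
  2-simplices (6): [v_0,v_1,v_3], [v_0,v_1,v_8], [v_0,v_3,v_5], [v_0,v_5,v_8], [v_1,v_7,v_8], [v_2,v_3,v_5]

Hence C_0 ≅ Z^9, C_1 ≅ Z^17, C_2 ≅ Z^6.

∂_1: C_1 → C_0 maps an edge to its endpoints' difference, ∂[p,q] = q − p. For instance
  ∂[v_2,v_6] = [v_6] − [v_2].
The 9×17 boundary matrix has rank 8 and Smith normal form diag(1,1,1,1,1,1,1,1).

∂_2: C_2 → C_1 acts by ∂[p,q,r] = [q,r] − [p,r] + [p,q]. For instance
  ∂[v_0,v_3,v_5] = [v_3,v_5] − [v_0,v_5] + [v_0,v_3],
  ∂[v_1,v_7,v_8] = [v_7,v_8] − [v_1,v_8] + [v_1,v_7].
The resulting 17×6 matrix has rank 6, and its Smith normal form has invariant factors (1,1,1,1,1,1).

Computing H_k = (kernel of ∂_k) / (image of ∂_{k+1}):

  H_0: rank C_0 − rank ∂_1 = 9 − 8 = 1, and the invariant factors of ∂_1 are all 1, so H_0 = Z.
  H_1: rank ker ∂_1 − rank ∂_2 = (17 − 8) − 6 = 3, and the invariant factors of ∂_2 are all 1, so H_1 = Z^3.
  H_2: rank ker ∂_2 − rank ∂_3 = (6 − 6) − 0 = 0, and there is no ∂_3, so H_2 = 0.

H_0 ≅ Z,  H_1 ≅ Z^3,  H_2 = 0.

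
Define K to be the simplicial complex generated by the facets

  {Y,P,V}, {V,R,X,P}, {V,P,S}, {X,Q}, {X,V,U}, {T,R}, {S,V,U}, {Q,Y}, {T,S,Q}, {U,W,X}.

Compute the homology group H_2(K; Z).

Fix the vertex order P < Q < R < S < T < U < V < W < X < Y and write every simplex with vertices in increasing order. Then dim K = 3 and the simplices of K are:

  0-simplices (10): P, Q, R, S, T, U, V, W, X, Y
  1-simplices (21): PR, PS, PV, PX, PY, QS, QT, QX, QY, RT, RV, RX, ST, SU, SV, UV, UW, UX, VX, VY, WX
  2-simplices (10): PRV, PRX, PSV, PVX, PVY, QST, RVX, SUV, UVX, UWX
  3-simplices (1): PRVX

Hence C_0 ≅ Z^10, C_1 ≅ Z^21, C_2 ≅ Z^10, C_3 ≅ Z^1.

∂_1: C_1 → C_0 sends each edge [p,q] (with p < q) to q − p.
The resulting 10×21 matrix has rank 9, and its Smith normal form has invariant factors (1,1,1,1,1,1,1,1,1).

∂_2: C_2 → C_1 acts by ∂[p,q,r] = [q,r] − [p,r] + [p,q]. For instance
  ∂SUV = UV − SV + SU,
  ∂UWX = WX − UX + UW.
The resulting 21×10 matrix has rank 9, and its Smith normal form has invariant factors (1,1,1,1,1,1,1,1,1).

Boundary ∂_3: C_3 → C_2 sends each 3-simplex σ to the alternating sum Σ_i (−1)^i (σ with its i-th vertex removed). For instance
  ∂PRVX = RVX − PVX + PRX − PRV.
The resulting 10×1 matrix has rank 1, and its Smith normal form has invariant factors (1).

Computing H_k = (kernel of ∂_k) / (image of ∂_{k+1}):

  H_2: rank ker ∂_2 − rank ∂_3 = (10 − 9) − 1 = 0, and the invariant factors of ∂_3 are all 1, so H_2 ≅ 0.

H_2 ≅ 0.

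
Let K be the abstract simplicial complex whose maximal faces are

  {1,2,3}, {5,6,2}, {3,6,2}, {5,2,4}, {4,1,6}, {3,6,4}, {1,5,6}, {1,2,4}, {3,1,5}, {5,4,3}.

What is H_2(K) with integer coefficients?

Fix the vertex order 1 < 2 < 3 < 4 < 5 < 6 and write every simplex with vertices in increasing order. Then dim K = 2 and the simplices of K are:

  0-simplices (6): [1], [2], [3], [4], [5], [6]
  1-simplices (15): [1,2], [1,3], [1,4], [1,5], [1,6], [2,3], [2,4], [2,5], [2,6], [3,4], [3,5], [3,6], [4,5], [4,6], [5,6]
  2-simplices (10): [1,2,3], [1,2,4], [1,3,5], [1,4,6], [1,5,6], [2,3,6], [2,4,5], [2,5,6], [3,4,5], [3,4,6]

Hence C_0 ≅ Z^6, C_1 ≅ Z^15, C_2 ≅ Z^10.

Boundary ∂_1: C_1 → C_0 sends each edge [p,q] (with p < q) to q − p. For instance
  ∂[2,5] = [5] − [2].
This gives a 6×15 integer matrix of rank 5; reducing to Smith normal form yields diagonal entries (1,1,1,1,1).

The boundary map ∂_2: C_2 → C_1 maps a triangle to the signed sum of its edges. For instance
  ∂[1,3,5] = [3,5] − [1,5] + [1,3],
  ∂[1,2,3] = [2,3] − [1,3] + [1,2].
This gives a 15×10 integer matrix of rank 10; reducing to Smith normal form yields diagonal entries (1,1,1,1,1,1,1,1,1,2).

From H_k ≅ ker(∂_k) / im(∂_{k+1}) we obtain:

  H_2: rank ker ∂_2 − rank ∂_3 = (10 − 10) − 0 = 0, and there is no ∂_3, so H_2 = 0.

H_2 = 0.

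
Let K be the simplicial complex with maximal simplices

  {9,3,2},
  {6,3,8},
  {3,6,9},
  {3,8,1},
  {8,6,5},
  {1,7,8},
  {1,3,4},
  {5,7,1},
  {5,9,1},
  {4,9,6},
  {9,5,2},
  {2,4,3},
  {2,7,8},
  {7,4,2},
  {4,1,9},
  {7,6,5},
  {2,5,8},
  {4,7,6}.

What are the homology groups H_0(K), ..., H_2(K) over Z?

H_0 ≅ Z,  H_1 ≅ Z × Z/2,  H_2 = 0.

Take the total order 1 < 2 < 3 < 4 < 5 < 6 < 7 < 8 < 9 on the vertex set. Then K (dimension 2) consists of the simplices:

  0-simplices (9): [1], [2], [3], [4], [5], [6], [7], [8], [9]
  1-simplices (27): (27 of them)
  2-simplices (18): [1,3,4], [1,3,8], [1,4,9], [1,5,7], [1,5,9], [1,7,8], [2,3,4], [2,3,9], [2,4,7], [2,5,8], [2,5,9], [2,7,8], [3,6,8], [3,6,9], [4,6,7], [4,6,9], [5,6,7], [5,6,8]

Hence C_0 ≅ Z^9, C_1 ≅ Z^27, C_2 ≅ Z^18.

Boundary ∂_1: C_1 → C_0 is given by ∂[p,q] = [q] − [p].
As a 9×27 matrix over Z this has rank 8, with invariant factors (1,1,1,1,1,1,1,1).

Boundary ∂_2: C_2 → C_1 acts by ∂[p,q,r] = [q,r] − [p,r] + [p,q]. For instance
  ∂[3,6,9] = [6,9] − [3,9] + [3,6],
  ∂[2,3,9] = [3,9] − [2,9] + [2,3].
As a 27×18 matrix over Z this has rank 18, with invariant factors (1,1,1,1,1,1,1,1,1,1,1,1,1,1,1,1,1,2).

Computing H_k = (kernel of ∂_k) / (image of ∂_{k+1}):

  H_0: rank C_0 − rank ∂_1 = 9 − 8 = 1, and the invariant factors of ∂_1 are all 1, so H_0 ≅ Z.
  H_1: rank ker ∂_1 − rank ∂_2 = (27 − 8) − 18 = 1, and ∂_2 has invariant factor 2 > 1, so H_1 ≅ Z × Z/2.
  H_2: rank ker ∂_2 − rank ∂_3 = (18 − 18) − 0 = 0, and there is no ∂_3, so H_2 ≅ 0.

(K is a triangulation of the Klein bottle.)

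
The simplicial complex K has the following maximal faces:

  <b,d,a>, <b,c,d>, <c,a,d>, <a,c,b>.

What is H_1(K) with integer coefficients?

Order the vertices as a < b < c < d. Listing each simplex with vertices in this order, K has dimension 2 with simplices:

  0-simplices (4): a, b, c, d
  1-simplices (6): ab, ac, ad, bc, bd, cd
  2-simplices (4): abc, abd, acd, bcd

so the chain groups are C_0 ≅ Z^4, C_1 ≅ Z^6, C_2 ≅ Z^4.

Boundary ∂_1: C_1 → C_0 maps an edge to its endpoints' difference, ∂[p,q] = q − p. For instance
  ∂ad = d − a.
The resulting 4×6 matrix has rank 3, and its Smith normal form has invariant factors (1,1,1).

The boundary map ∂_2: C_2 → C_1 sends each 2-simplex [p,q,r] to [q,r] − [p,r] + [p,q]. For instance
  ∂abc = bc − ac + ab,
  ∂abd = bd − ad + ab.
The resulting 6×4 matrix has rank 3, and its Smith normal form has invariant factors (1,1,1).

Computing H_k = (kernel of ∂_k) / (image of ∂_{k+1}):

  H_1: rank ker ∂_1 − rank ∂_2 = (6 − 3) − 3 = 0, and the invariant factors of ∂_2 are all 1, so H_1 ≅ 0.

H_1 ≅ 0.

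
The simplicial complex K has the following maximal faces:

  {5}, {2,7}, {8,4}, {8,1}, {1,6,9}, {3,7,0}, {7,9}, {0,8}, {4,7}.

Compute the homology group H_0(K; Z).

We work with the vertex ordering 0 < 1 < 2 < 3 < 4 < 5 < 6 < 7 < 8 < 9. The simplices of K, each written with vertices in increasing order, are:

  0-simplices (10): [0], [1], [2], [3], [4], [5], [6], [7], [8], [9]
  1-simplices (12): [0,3], [0,7], [0,8], [1,6], [1,8], [1,9], [2,7], [3,7], [4,7], [4,8], [6,9], [7,9]
  2-simplices (2): [0,3,7], [1,6,9]

so the chain groups are C_0 ≅ Z^10, C_1 ≅ Z^12, C_2 ≅ Z^2.

Boundary ∂_1: C_1 → C_0 is given by ∂[p,q] = [q] − [p].
This gives a 10×12 integer matrix of rank 8; reducing to Smith normal form yields diagonal entries (1,1,1,1,1,1,1,1).

∂_2: C_2 → C_1 maps a triangle to the signed sum of its edges. For instance
  ∂[1,6,9] = [6,9] − [1,9] + [1,6],
  ∂[0,3,7] = [3,7] − [0,7] + [0,3].
The resulting 12×2 matrix has rank 2, and its Smith normal form has invariant factors (1,1).

Now H_k = ker ∂_k / im ∂_{k+1}, so:

  H_0: rank C_0 − rank ∂_1 = 10 − 8 = 2, and the invariant factors of ∂_1 are all 1, so H_0 ≅ Z^2.

H_0 ≅ Z^2.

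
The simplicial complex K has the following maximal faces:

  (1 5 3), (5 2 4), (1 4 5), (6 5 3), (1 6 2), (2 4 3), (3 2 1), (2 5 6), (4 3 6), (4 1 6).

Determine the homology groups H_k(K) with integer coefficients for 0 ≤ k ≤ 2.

We work with the vertex ordering 1 < 2 < 3 < 4 < 5 < 6. The simplices of K, each written with vertices in increasing order, are:

  0-simplices (6): [1], [2], [3], [4], [5], [6]
  1-simplices (15): [1,2], [1,3], [1,4], [1,5], [1,6], [2,3], [2,4], [2,5], [2,6], [3,4], [3,5], [3,6], [4,5], [4,6], [5,6]
  2-simplices (10): [1,2,3], [1,2,6], [1,3,5], [1,4,5], [1,4,6], [2,3,4], [2,4,5], [2,5,6], [3,4,6], [3,5,6]

so the chain groups are C_0 ≅ Z^6, C_1 ≅ Z^15, C_2 ≅ Z^10.

Boundary ∂_1: C_1 → C_0 maps an edge to its endpoints' difference, ∂[p,q] = q − p. For instance
  ∂[2,5] = [5] − [2].
The resulting 6×15 matrix has rank 5, and its Smith normal form has invariant factors (1,1,1,1,1).

The boundary map ∂_2: C_2 → C_1 sends each 2-simplex [p,q,r] to [q,r] − [p,r] + [p,q]. For instance
  ∂[2,3,4] = [3,4] − [2,4] + [2,3],
  ∂[1,2,3] = [2,3] − [1,3] + [1,2].
As a 15×10 matrix over Z this has rank 10, with invariant factors (1,1,1,1,1,1,1,1,1,2).

Reading off H_k = ker ∂_k / im ∂_{k+1}:

  H_0: rank C_0 − rank ∂_1 = 6 − 5 = 1, and the invariant factors of ∂_1 are all 1, so H_0 = Z.
  H_1: rank ker ∂_1 − rank ∂_2 = (15 − 5) − 10 = 0, and ∂_2 has invariant factor 2 > 1, so H_1 = Z/2.
  H_2: rank ker ∂_2 − rank ∂_3 = (10 − 10) − 0 = 0, and there is no ∂_3, so H_2 = 0.

As a check, the Euler characteristic is 6 − 15 + 10 = 1, which agrees with 1 − 0 + 0 = 1.
(K is a triangulation of the real projective plane RP^2.)

H_0 = Z,  H_1 = Z/2,  H_2 = 0.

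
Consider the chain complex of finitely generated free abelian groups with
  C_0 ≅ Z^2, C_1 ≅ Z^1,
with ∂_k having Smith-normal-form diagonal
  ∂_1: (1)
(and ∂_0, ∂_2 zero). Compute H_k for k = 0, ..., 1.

H_0: b_0 = 2 − 0 − 1 = 1; torsion from ∂_1 factors > 1: none. So H_0 ≅ Z.
H_1: b_1 = 1 − 1 − 0 = 0; torsion from ∂_2 factors > 1: none. So H_1 ≅ 0.

H_0 ≅ Z,  H_1 = 0.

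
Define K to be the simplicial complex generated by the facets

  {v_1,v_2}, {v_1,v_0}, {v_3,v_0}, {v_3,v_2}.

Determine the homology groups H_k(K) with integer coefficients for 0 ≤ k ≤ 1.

Take the total order v_0 < v_1 < v_2 < v_3 on the vertex set. Then K (dimension 1) consists of the simplices:

  0-simplices (4): [v_0], [v_1], [v_2], [v_3]
  1-simplices (4): [v_0,v_1], [v_0,v_3], [v_1,v_2], [v_2,v_3]

giving chain groups C_0 ≅ Z^4, C_1 ≅ Z^4.

∂_1: C_1 → C_0 sends each edge [p,q] (with p < q) to q − p. For instance
  ∂[v_0,v_3] = [v_3] − [v_0].
This gives a 4×4 integer matrix of rank 3; reducing to Smith normal form yields diagonal entries (1,1,1).

Reading off H_k = ker ∂_k / im ∂_{k+1}:

  H_0: rank C_0 − rank ∂_1 = 4 − 3 = 1, and the invariant factors of ∂_1 are all 1, so H_0 = Z.
  H_1: rank ker ∂_1 − rank ∂_2 = (4 − 3) − 0 = 1, and there is no ∂_2, so H_1 = Z.

(K is a triangulation of the circle S^1.)

H_0 = Z,  H_1 = Z.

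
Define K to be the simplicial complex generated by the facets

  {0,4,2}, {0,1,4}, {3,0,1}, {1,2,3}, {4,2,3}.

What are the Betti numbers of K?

b_0 = 1, b_1 = 1, b_2 = 0.

Take the total order 0 < 1 < 2 < 3 < 4 on the vertex set. Then K (dimension 2) consists of the simplices:

  0-simplices (5): [0], [1], [2], [3], [4]
  1-simplices (10): [0,1], [0,2], [0,3], [0,4], [1,2], [1,3], [1,4], [2,3], [2,4], [3,4]
  2-simplices (5): [0,1,3], [0,1,4], [0,2,4], [1,2,3], [2,3,4]

so the chain groups are C_0 ≅ Z^5, C_1 ≅ Z^10, C_2 ≅ Z^5.

The boundary map ∂_1: C_1 → C_0 is given by ∂[p,q] = [q] − [p].
The resulting 5×10 matrix has rank 4, and its Smith normal form has invariant factors (1,1,1,1).

∂_2: C_2 → C_1 sends each 2-simplex [p,q,r] to [q,r] − [p,r] + [p,q]. For instance
  ∂[1,2,3] = [2,3] − [1,3] + [1,2],
  ∂[0,1,4] = [1,4] − [0,4] + [0,1].
The 10×5 boundary matrix has rank 5 and Smith normal form diag(1,1,1,1,1).

Now H_k = ker ∂_k / im ∂_{k+1}, so:

  H_0: rank C_0 − rank ∂_1 = 5 − 4 = 1, and the invariant factors of ∂_1 are all 1, so H_0 ≅ Z.
  H_1: rank ker ∂_1 − rank ∂_2 = (10 − 4) − 5 = 1, and the invariant factors of ∂_2 are all 1, so H_1 ≅ Z.
  H_2: rank ker ∂_2 − rank ∂_3 = (5 − 5) − 0 = 0, and there is no ∂_3, so H_2 ≅ 0.

Hence the Betti numbers are b_0 = 1, b_1 = 1, b_2 = 0.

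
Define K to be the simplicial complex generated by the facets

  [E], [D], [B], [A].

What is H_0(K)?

We work with the vertex ordering A < B < D < E. The simplices of K, each written with vertices in increasing order, are:

  0-simplices (4): A, B, D, E

Hence C_0 ≅ Z^4.

From H_k ≅ ker(∂_k) / im(∂_{k+1}) we obtain:

  H_0: rank C_0 − rank ∂_1 = 4 − 0 = 4, and there is no ∂_1, so H_0 ≅ Z^4.

H_0 = Z^4.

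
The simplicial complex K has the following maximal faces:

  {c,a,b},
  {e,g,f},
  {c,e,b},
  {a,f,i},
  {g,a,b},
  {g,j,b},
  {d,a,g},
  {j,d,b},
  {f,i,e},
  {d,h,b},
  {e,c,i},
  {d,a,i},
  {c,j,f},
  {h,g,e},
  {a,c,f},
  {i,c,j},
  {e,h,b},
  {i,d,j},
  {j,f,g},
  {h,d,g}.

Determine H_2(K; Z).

We work with the vertex ordering a < b < c < d < e < f < g < h < i < j. The simplices of K, each written with vertices in increasing order, are:

  0-simplices (10): a, b, c, d, e, f, g, h, i, j
  1-simplices (30): ab, ac, ad, af, ag, ai, bc, bd, be, bg, bh, bj, ce, cf, ci, cj, dg, dh, di, dj, ef, eg, eh, ei, fg, fi, fj, gh, gj, ij
  2-simplices (20): abc, abg, acf, adg, adi, afi, bce, bdh, bdj, beh, bgj, cei, cfj, cij, dgh, dij, efg, efi, egh, fgj

so the chain groups are C_0 ≅ Z^10, C_1 ≅ Z^30, C_2 ≅ Z^20.

∂_1: C_1 → C_0 is given by ∂[p,q] = [q] − [p].
The resulting 10×30 matrix has rank 9, and its Smith normal form has invariant factors (1,1,1,1,1,1,1,1,1).

Boundary ∂_2: C_2 → C_1 sends each 2-simplex [p,q,r] to [q,r] − [p,r] + [p,q]. For instance
  ∂adi = di − ai + ad,
  ∂acf = cf − af + ac.
This gives a 30×20 integer matrix of rank 20; reducing to Smith normal form yields diagonal entries (1,1,1,1,1,1,1,1,1,1,1,1,1,1,1,1,1,1,1,2).

Reading off H_k = ker ∂_k / im ∂_{k+1}:

  H_2: rank ker ∂_2 − rank ∂_3 = (20 − 20) − 0 = 0, and there is no ∂_3, so H_2 = 0.

H_2 ≅ 0.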